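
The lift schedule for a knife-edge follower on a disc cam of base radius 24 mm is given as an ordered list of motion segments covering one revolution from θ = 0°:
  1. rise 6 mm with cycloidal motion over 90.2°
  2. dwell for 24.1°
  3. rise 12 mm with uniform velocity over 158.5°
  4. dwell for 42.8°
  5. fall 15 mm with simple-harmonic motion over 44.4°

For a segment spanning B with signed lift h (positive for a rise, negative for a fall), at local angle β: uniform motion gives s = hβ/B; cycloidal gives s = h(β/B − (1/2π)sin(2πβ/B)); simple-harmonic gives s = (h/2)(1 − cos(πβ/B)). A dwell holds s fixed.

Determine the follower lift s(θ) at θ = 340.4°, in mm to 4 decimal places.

seg 1 [0°–90.2°] cycloidal, h=6: full span → s += 6 → s = 6.0000
seg 2 [90.2°–114.3°] dwell: s stays 6.0000
seg 3 [114.3°–272.8°] uniform, h=12: full span → s += 12 → s = 18.0000
seg 4 [272.8°–315.6°] dwell: s stays 18.0000
seg 5 [315.6°–360°] simple-harmonic, h=-15: θ=340.4° here. β=24.8, B=44.4. -15/2·(1 − cos(π·0.5586)) = -8.8720 → s = 9.1280

9.1280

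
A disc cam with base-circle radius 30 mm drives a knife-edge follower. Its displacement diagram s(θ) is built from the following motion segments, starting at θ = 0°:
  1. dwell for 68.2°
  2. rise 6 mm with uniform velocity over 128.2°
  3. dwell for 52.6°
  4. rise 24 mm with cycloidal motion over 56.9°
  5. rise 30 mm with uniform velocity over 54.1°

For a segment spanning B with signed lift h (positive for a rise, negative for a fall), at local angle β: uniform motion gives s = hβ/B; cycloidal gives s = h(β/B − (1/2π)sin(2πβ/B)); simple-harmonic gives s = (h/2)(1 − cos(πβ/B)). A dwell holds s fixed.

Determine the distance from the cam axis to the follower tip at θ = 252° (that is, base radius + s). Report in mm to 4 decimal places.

seg 1 [0°–68.2°] dwell: s stays 0.0000
seg 2 [68.2°–196.4°] uniform, h=6: full span → s += 6 → s = 6.0000
seg 3 [196.4°–249°] dwell: s stays 6.0000
seg 4 [249°–305.9°] cycloidal, h=24: θ=252° here. β=3, B=56.9. 24·(0.0527 − sin(2π·0.0527)/(2π)) = 0.0230 → s = 6.0230
radial distance = base radius + s = 30 + 6.0230 = 36.0230

36.0230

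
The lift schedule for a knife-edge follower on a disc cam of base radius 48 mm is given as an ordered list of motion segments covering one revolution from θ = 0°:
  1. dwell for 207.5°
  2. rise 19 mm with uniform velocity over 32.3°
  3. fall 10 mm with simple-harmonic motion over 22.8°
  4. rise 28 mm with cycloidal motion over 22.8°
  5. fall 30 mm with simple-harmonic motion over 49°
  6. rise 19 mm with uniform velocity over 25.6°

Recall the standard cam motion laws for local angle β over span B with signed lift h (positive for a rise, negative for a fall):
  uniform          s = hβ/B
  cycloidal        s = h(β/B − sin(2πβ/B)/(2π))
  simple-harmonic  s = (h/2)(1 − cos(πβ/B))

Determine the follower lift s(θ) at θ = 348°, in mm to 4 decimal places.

seg 1 [0°–207.5°] dwell: s stays 0.0000
seg 2 [207.5°–239.8°] uniform, h=19: full span → s += 19 → s = 19.0000
seg 3 [239.8°–262.6°] simple-harmonic, h=-10: full span → s += -10 → s = 9.0000
seg 4 [262.6°–285.4°] cycloidal, h=28: full span → s += 28 → s = 37.0000
seg 5 [285.4°–334.4°] simple-harmonic, h=-30: full span → s += -30 → s = 7.0000
seg 6 [334.4°–360°] uniform, h=19: θ=348° here. β=13.6, B=25.6. 19·13.6/25.6 = 10.0938 → s = 17.0938

17.0938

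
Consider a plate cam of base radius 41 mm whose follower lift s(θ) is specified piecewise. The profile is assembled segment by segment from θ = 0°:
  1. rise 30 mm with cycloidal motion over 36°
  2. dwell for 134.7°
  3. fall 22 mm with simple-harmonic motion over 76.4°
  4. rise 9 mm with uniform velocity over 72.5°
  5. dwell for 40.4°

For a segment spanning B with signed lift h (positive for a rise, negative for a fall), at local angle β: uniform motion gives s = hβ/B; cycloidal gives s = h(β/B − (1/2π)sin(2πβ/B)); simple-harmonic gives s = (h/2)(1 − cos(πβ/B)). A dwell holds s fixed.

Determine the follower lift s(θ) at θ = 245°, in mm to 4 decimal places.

seg 1 [0°–36°] cycloidal, h=30: full span → s += 30 → s = 30.0000
seg 2 [36°–170.7°] dwell: s stays 30.0000
seg 3 [170.7°–247.1°] simple-harmonic, h=-22: θ=245° here. β=74.3, B=76.4. -22/2·(1 − cos(π·0.9725)) = -21.9590 → s = 8.0410

8.0410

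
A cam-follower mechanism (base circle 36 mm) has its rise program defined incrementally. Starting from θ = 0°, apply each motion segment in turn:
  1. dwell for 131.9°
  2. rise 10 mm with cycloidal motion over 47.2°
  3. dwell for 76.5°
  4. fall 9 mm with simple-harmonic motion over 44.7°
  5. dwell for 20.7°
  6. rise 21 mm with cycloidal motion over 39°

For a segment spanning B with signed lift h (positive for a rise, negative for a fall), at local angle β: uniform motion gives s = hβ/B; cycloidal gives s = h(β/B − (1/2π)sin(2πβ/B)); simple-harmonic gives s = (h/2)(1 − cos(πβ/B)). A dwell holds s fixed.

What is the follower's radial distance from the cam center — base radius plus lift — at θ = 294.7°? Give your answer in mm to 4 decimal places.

seg 1 [0°–131.9°] dwell: s stays 0.0000
seg 2 [131.9°–179.1°] cycloidal, h=10: full span → s += 10 → s = 10.0000
seg 3 [179.1°–255.6°] dwell: s stays 10.0000
seg 4 [255.6°–300.3°] simple-harmonic, h=-9: θ=294.7° here. β=39.1, B=44.7. -9/2·(1 − cos(π·0.8747)) = -8.6559 → s = 1.3441
radial distance = base radius + s = 36 + 1.3441 = 37.3441

37.3441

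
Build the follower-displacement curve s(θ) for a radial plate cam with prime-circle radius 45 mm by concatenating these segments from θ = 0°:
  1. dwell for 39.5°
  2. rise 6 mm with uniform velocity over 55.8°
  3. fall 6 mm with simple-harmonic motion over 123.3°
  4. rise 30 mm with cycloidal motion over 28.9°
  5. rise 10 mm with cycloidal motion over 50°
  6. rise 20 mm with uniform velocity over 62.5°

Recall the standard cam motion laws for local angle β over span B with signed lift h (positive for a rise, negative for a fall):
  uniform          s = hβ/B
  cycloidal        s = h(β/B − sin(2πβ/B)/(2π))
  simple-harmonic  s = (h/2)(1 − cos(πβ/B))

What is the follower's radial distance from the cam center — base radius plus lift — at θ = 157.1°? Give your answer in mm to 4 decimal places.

seg 1 [0°–39.5°] dwell: s stays 0.0000
seg 2 [39.5°–95.3°] uniform, h=6: full span → s += 6 → s = 6.0000
seg 3 [95.3°–218.6°] simple-harmonic, h=-6: θ=157.1° here. β=61.8, B=123.3. -6/2·(1 − cos(π·0.5012)) = -3.0115 → s = 2.9885
radial distance = base radius + s = 45 + 2.9885 = 47.9885

47.9885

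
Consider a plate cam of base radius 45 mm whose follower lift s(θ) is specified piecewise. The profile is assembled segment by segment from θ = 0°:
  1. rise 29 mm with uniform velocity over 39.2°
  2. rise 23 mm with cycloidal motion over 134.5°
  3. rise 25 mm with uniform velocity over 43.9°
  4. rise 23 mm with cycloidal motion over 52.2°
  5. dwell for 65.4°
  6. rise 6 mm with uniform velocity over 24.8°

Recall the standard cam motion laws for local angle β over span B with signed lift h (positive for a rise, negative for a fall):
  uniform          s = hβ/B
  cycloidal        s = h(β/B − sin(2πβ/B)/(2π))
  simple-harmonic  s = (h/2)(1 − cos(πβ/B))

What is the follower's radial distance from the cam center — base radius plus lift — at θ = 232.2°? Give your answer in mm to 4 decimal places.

seg 1 [0°–39.2°] uniform, h=29: full span → s += 29 → s = 29.0000
seg 2 [39.2°–173.7°] cycloidal, h=23: full span → s += 23 → s = 52.0000
seg 3 [173.7°–217.6°] uniform, h=25: full span → s += 25 → s = 77.0000
seg 4 [217.6°–269.8°] cycloidal, h=23: θ=232.2° here. β=14.6, B=52.2. 23·(0.2797 − sin(2π·0.2797)/(2π)) = 2.8359 → s = 79.8359
radial distance = base radius + s = 45 + 79.8359 = 124.8359

124.8359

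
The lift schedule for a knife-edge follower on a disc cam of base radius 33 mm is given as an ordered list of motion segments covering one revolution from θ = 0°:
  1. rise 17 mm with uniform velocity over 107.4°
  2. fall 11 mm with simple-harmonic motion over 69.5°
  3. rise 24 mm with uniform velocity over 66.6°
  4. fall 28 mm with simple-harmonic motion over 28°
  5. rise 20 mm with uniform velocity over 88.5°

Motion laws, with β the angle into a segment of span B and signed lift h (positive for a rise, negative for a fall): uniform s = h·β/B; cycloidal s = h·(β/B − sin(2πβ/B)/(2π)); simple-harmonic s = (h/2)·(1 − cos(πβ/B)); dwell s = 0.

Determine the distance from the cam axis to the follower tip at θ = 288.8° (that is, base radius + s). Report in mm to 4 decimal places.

seg 1 [0°–107.4°] uniform, h=17: full span → s += 17 → s = 17.0000
seg 2 [107.4°–176.9°] simple-harmonic, h=-11: full span → s += -11 → s = 6.0000
seg 3 [176.9°–243.5°] uniform, h=24: full span → s += 24 → s = 30.0000
seg 4 [243.5°–271.5°] simple-harmonic, h=-28: full span → s += -28 → s = 2.0000
seg 5 [271.5°–360°] uniform, h=20: θ=288.8° here. β=17.3, B=88.5. 20·17.3/88.5 = 3.9096 → s = 5.9096
radial distance = base radius + s = 33 + 5.9096 = 38.9096

38.9096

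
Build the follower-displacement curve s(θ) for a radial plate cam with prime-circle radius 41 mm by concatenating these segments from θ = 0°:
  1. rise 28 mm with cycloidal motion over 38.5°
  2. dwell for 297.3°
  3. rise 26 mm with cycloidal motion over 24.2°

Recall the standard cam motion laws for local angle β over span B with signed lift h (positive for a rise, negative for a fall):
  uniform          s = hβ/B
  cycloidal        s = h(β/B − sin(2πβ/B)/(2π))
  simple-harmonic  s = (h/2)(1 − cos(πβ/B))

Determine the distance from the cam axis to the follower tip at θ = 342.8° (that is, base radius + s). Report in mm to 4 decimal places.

seg 1 [0°–38.5°] cycloidal, h=28: full span → s += 28 → s = 28.0000
seg 2 [38.5°–335.8°] dwell: s stays 28.0000
seg 3 [335.8°–360°] cycloidal, h=26: θ=342.8° here. β=7, B=24.2. 26·(0.2893 − sin(2π·0.2893)/(2π)) = 3.5079 → s = 31.5079
radial distance = base radius + s = 41 + 31.5079 = 72.5079

72.5079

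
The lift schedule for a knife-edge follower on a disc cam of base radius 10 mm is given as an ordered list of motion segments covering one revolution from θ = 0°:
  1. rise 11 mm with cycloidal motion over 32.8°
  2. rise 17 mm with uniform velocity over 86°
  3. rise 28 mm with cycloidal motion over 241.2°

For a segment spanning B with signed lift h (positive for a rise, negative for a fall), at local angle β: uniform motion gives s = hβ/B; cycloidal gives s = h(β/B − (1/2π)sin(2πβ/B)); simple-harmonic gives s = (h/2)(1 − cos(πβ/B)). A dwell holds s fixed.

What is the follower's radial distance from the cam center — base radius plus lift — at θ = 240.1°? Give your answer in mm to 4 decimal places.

seg 1 [0°–32.8°] cycloidal, h=11: full span → s += 11 → s = 11.0000
seg 2 [32.8°–118.8°] uniform, h=17: full span → s += 17 → s = 28.0000
seg 3 [118.8°–360°] cycloidal, h=28: θ=240.1° here. β=121.3, B=241.2. 28·(0.5029 − sin(2π·0.5029)/(2π)) = 14.1625 → s = 42.1625
radial distance = base radius + s = 10 + 42.1625 = 52.1625

52.1625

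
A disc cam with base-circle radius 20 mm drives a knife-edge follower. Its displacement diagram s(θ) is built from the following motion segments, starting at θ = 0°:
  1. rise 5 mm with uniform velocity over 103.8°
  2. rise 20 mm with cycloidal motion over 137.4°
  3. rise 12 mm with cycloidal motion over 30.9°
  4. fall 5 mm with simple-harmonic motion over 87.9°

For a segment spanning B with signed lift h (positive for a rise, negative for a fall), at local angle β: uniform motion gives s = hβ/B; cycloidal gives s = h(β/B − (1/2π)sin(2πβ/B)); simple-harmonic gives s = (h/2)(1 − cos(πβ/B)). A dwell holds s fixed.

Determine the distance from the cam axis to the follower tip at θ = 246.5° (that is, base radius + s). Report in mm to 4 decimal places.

seg 1 [0°–103.8°] uniform, h=5: full span → s += 5 → s = 5.0000
seg 2 [103.8°–241.2°] cycloidal, h=20: full span → s += 20 → s = 25.0000
seg 3 [241.2°–272.1°] cycloidal, h=12: θ=246.5° here. β=5.3, B=30.9. 12·(0.1715 − sin(2π·0.1715)/(2π)) = 0.3759 → s = 25.3759
radial distance = base radius + s = 20 + 25.3759 = 45.3759

45.3759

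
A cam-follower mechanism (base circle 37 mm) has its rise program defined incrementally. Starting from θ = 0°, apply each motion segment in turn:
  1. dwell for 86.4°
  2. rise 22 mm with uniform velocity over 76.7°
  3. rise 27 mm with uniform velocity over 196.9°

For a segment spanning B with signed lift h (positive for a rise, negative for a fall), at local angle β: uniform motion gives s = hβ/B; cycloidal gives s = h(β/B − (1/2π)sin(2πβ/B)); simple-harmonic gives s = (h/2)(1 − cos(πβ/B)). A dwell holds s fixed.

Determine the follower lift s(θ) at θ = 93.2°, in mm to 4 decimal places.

seg 1 [0°–86.4°] dwell: s stays 0.0000
seg 2 [86.4°–163.1°] uniform, h=22: θ=93.2° here. β=6.8, B=76.7. 22·6.8/76.7 = 1.9505 → s = 1.9505

1.9505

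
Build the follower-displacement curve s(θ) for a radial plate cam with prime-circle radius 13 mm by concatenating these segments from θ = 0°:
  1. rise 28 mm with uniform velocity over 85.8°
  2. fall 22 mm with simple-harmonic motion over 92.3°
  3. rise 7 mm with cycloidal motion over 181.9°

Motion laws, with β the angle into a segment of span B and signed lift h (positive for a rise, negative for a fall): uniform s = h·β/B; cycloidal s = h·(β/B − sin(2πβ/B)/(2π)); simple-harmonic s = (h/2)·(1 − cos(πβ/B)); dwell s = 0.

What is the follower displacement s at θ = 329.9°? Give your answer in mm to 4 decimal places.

seg 1 [0°–85.8°] uniform, h=28: full span → s += 28 → s = 28.0000
seg 2 [85.8°–178.1°] simple-harmonic, h=-22: full span → s += -22 → s = 6.0000
seg 3 [178.1°–360°] cycloidal, h=7: θ=329.9° here. β=151.8, B=181.9. 7·(0.8345 − sin(2π·0.8345)/(2π)) = 6.8023 → s = 12.8023

12.8023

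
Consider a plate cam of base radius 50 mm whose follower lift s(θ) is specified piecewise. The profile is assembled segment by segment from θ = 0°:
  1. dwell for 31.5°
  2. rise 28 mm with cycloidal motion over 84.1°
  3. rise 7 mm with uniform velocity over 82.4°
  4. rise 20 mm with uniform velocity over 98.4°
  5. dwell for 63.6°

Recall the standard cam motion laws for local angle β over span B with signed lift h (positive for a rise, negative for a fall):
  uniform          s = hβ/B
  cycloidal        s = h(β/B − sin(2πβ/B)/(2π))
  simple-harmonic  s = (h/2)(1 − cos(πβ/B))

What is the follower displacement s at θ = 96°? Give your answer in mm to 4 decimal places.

seg 1 [0°–31.5°] dwell: s stays 0.0000
seg 2 [31.5°–115.6°] cycloidal, h=28: θ=96° here. β=64.5, B=84.1. 28·(0.7669 − sin(2π·0.7669)/(2π)) = 25.9055 → s = 25.9055

25.9055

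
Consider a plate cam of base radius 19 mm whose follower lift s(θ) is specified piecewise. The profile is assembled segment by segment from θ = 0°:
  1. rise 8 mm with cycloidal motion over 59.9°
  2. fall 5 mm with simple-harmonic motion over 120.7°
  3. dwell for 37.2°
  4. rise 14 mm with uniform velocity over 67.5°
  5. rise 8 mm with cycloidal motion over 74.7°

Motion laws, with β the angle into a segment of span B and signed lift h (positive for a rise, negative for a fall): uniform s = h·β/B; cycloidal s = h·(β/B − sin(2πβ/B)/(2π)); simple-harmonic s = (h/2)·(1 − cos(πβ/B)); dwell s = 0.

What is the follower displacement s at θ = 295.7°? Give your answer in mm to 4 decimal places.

seg 1 [0°–59.9°] cycloidal, h=8: full span → s += 8 → s = 8.0000
seg 2 [59.9°–180.6°] simple-harmonic, h=-5: full span → s += -5 → s = 3.0000
seg 3 [180.6°–217.8°] dwell: s stays 3.0000
seg 4 [217.8°–285.3°] uniform, h=14: full span → s += 14 → s = 17.0000
seg 5 [285.3°–360°] cycloidal, h=8: θ=295.7° here. β=10.4, B=74.7. 8·(0.1392 − sin(2π·0.1392)/(2π)) = 0.1367 → s = 17.1367

17.1367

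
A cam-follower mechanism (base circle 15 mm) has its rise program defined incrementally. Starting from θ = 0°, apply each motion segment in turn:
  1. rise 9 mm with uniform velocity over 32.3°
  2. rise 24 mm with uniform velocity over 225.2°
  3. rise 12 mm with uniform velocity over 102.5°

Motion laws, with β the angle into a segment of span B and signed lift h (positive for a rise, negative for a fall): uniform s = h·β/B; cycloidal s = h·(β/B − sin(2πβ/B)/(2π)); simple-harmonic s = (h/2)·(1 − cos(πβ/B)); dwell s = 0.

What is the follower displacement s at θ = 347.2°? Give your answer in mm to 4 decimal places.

seg 1 [0°–32.3°] uniform, h=9: full span → s += 9 → s = 9.0000
seg 2 [32.3°–257.5°] uniform, h=24: full span → s += 24 → s = 33.0000
seg 3 [257.5°–360°] uniform, h=12: θ=347.2° here. β=89.7, B=102.5. 12·89.7/102.5 = 10.5015 → s = 43.5015

43.5015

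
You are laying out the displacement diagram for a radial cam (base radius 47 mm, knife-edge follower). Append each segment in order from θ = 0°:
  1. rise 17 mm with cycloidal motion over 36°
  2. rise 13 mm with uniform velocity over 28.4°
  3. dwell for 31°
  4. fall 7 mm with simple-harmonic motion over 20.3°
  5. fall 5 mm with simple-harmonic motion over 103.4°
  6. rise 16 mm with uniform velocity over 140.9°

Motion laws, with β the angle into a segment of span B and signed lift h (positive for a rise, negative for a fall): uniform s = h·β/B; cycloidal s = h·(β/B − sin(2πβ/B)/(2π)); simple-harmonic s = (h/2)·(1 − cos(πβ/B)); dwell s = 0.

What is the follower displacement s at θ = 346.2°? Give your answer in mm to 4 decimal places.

seg 1 [0°–36°] cycloidal, h=17: full span → s += 17 → s = 17.0000
seg 2 [36°–64.4°] uniform, h=13: full span → s += 13 → s = 30.0000
seg 3 [64.4°–95.4°] dwell: s stays 30.0000
seg 4 [95.4°–115.7°] simple-harmonic, h=-7: full span → s += -7 → s = 23.0000
seg 5 [115.7°–219.1°] simple-harmonic, h=-5: full span → s += -5 → s = 18.0000
seg 6 [219.1°–360°] uniform, h=16: θ=346.2° here. β=127.1, B=140.9. 16·127.1/140.9 = 14.4329 → s = 32.4329

32.4329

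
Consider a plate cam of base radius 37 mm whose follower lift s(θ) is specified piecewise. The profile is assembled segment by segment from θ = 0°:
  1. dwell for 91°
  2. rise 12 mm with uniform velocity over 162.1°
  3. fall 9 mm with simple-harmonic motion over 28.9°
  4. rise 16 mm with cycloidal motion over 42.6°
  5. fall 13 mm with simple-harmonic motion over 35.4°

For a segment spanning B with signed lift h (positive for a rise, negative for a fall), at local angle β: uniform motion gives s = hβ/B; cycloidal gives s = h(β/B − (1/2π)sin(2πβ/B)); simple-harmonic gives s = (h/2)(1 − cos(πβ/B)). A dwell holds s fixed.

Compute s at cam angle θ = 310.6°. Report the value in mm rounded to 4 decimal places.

seg 1 [0°–91°] dwell: s stays 0.0000
seg 2 [91°–253.1°] uniform, h=12: full span → s += 12 → s = 12.0000
seg 3 [253.1°–282°] simple-harmonic, h=-9: full span → s += -9 → s = 3.0000
seg 4 [282°–324.6°] cycloidal, h=16: θ=310.6° here. β=28.6, B=42.6. 16·(0.6714 − sin(2π·0.6714)/(2π)) = 12.9837 → s = 15.9837

15.9837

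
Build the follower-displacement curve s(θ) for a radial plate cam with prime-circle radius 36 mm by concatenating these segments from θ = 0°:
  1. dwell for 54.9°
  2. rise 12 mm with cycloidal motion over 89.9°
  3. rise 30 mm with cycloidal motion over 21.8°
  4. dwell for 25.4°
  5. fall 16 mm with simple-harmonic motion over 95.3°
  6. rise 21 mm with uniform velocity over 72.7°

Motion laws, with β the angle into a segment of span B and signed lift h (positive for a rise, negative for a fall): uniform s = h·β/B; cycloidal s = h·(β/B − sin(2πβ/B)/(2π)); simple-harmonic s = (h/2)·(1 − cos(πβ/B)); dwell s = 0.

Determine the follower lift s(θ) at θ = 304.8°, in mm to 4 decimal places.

seg 1 [0°–54.9°] dwell: s stays 0.0000
seg 2 [54.9°–144.8°] cycloidal, h=12: full span → s += 12 → s = 12.0000
seg 3 [144.8°–166.6°] cycloidal, h=30: full span → s += 30 → s = 42.0000
seg 4 [166.6°–192°] dwell: s stays 42.0000
seg 5 [192°–287.3°] simple-harmonic, h=-16: full span → s += -16 → s = 26.0000
seg 6 [287.3°–360°] uniform, h=21: θ=304.8° here. β=17.5, B=72.7. 21·17.5/72.7 = 5.0550 → s = 31.0550

31.0550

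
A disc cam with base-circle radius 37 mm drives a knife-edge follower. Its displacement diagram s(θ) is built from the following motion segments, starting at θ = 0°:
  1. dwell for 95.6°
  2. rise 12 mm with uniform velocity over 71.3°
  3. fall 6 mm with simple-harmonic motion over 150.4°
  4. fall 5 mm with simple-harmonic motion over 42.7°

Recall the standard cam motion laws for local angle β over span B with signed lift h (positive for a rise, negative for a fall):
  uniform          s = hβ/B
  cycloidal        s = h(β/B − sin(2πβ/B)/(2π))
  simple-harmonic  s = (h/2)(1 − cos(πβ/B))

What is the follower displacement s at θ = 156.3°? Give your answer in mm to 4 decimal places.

seg 1 [0°–95.6°] dwell: s stays 0.0000
seg 2 [95.6°–166.9°] uniform, h=12: θ=156.3° here. β=60.7, B=71.3. 12·60.7/71.3 = 10.2160 → s = 10.2160

10.2160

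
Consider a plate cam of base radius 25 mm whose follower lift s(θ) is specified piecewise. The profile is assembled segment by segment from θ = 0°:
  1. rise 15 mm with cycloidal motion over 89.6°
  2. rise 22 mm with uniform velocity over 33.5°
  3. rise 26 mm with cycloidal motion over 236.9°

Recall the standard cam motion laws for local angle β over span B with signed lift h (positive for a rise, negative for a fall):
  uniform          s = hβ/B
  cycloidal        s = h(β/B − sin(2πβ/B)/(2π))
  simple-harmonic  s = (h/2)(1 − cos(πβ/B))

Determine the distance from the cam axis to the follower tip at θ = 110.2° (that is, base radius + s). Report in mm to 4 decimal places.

seg 1 [0°–89.6°] cycloidal, h=15: full span → s += 15 → s = 15.0000
seg 2 [89.6°–123.1°] uniform, h=22: θ=110.2° here. β=20.6, B=33.5. 22·20.6/33.5 = 13.5284 → s = 28.5284
radial distance = base radius + s = 25 + 28.5284 = 53.5284

53.5284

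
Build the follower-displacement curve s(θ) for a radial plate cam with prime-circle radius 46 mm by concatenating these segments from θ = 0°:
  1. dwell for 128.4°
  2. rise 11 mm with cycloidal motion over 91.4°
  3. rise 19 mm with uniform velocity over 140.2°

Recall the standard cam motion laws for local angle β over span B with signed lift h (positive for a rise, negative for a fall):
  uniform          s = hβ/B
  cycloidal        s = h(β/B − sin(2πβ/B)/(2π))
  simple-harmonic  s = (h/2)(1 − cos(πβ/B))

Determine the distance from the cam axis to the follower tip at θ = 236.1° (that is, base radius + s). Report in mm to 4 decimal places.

seg 1 [0°–128.4°] dwell: s stays 0.0000
seg 2 [128.4°–219.8°] cycloidal, h=11: full span → s += 11 → s = 11.0000
seg 3 [219.8°–360°] uniform, h=19: θ=236.1° here. β=16.3, B=140.2. 19·16.3/140.2 = 2.2090 → s = 13.2090
radial distance = base radius + s = 46 + 13.2090 = 59.2090

59.2090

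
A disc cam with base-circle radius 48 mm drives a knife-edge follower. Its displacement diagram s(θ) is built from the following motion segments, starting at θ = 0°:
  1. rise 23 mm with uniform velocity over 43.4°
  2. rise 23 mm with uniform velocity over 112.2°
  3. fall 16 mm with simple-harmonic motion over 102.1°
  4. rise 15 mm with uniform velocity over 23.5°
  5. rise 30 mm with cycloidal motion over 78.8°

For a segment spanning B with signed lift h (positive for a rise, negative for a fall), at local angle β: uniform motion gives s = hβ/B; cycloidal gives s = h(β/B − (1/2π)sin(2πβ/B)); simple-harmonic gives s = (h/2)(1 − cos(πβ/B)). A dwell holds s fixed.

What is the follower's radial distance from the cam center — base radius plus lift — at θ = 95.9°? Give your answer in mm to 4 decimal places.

seg 1 [0°–43.4°] uniform, h=23: full span → s += 23 → s = 23.0000
seg 2 [43.4°–155.6°] uniform, h=23: θ=95.9° here. β=52.5, B=112.2. 23·52.5/112.2 = 10.7620 → s = 33.7620
radial distance = base radius + s = 48 + 33.7620 = 81.7620

81.7620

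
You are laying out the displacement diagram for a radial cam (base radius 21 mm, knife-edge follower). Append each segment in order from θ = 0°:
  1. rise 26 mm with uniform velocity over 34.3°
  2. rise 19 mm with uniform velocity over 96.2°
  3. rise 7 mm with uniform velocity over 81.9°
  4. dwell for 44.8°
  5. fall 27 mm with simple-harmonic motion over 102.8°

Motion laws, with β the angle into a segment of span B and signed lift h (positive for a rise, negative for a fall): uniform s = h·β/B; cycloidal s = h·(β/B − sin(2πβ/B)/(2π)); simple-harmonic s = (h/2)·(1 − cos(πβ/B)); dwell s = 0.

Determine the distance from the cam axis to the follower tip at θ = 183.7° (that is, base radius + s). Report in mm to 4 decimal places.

seg 1 [0°–34.3°] uniform, h=26: full span → s += 26 → s = 26.0000
seg 2 [34.3°–130.5°] uniform, h=19: full span → s += 19 → s = 45.0000
seg 3 [130.5°–212.4°] uniform, h=7: θ=183.7° here. β=53.2, B=81.9. 7·53.2/81.9 = 4.5470 → s = 49.5470
radial distance = base radius + s = 21 + 49.5470 = 70.5470

70.5470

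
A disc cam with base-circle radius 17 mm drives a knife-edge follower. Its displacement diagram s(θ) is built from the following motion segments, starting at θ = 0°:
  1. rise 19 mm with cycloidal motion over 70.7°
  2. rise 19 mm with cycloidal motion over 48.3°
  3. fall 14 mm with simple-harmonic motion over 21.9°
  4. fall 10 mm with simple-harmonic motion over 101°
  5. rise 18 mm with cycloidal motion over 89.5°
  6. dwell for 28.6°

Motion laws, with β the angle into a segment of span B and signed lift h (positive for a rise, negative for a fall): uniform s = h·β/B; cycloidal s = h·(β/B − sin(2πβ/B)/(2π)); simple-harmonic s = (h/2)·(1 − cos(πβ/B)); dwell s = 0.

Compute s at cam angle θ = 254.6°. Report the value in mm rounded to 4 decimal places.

seg 1 [0°–70.7°] cycloidal, h=19: full span → s += 19 → s = 19.0000
seg 2 [70.7°–119°] cycloidal, h=19: full span → s += 19 → s = 38.0000
seg 3 [119°–140.9°] simple-harmonic, h=-14: full span → s += -14 → s = 24.0000
seg 4 [140.9°–241.9°] simple-harmonic, h=-10: full span → s += -10 → s = 14.0000
seg 5 [241.9°–331.4°] cycloidal, h=18: θ=254.6° here. β=12.7, B=89.5. 18·(0.1419 − sin(2π·0.1419)/(2π)) = 0.3252 → s = 14.3252

14.3252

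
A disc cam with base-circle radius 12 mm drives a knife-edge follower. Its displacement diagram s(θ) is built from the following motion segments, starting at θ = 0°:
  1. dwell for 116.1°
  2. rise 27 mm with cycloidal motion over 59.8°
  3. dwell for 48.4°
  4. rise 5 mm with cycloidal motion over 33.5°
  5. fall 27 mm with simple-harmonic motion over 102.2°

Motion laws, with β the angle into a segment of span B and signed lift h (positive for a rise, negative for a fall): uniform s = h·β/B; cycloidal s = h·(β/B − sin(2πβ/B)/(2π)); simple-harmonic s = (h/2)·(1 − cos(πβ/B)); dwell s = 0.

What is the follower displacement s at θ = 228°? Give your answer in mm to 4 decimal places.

seg 1 [0°–116.1°] dwell: s stays 0.0000
seg 2 [116.1°–175.9°] cycloidal, h=27: full span → s += 27 → s = 27.0000
seg 3 [175.9°–224.3°] dwell: s stays 27.0000
seg 4 [224.3°–257.8°] cycloidal, h=5: θ=228° here. β=3.7, B=33.5. 5·(0.1104 − sin(2π·0.1104)/(2π)) = 0.0433 → s = 27.0433

27.0433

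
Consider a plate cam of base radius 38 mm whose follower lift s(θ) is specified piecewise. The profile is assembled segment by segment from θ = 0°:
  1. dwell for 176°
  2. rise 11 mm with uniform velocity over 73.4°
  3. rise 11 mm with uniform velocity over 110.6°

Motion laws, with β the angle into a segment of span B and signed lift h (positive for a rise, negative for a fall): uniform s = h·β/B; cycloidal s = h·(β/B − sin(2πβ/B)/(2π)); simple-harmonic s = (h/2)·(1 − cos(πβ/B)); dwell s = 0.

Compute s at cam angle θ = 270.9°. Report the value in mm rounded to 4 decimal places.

seg 1 [0°–176°] dwell: s stays 0.0000
seg 2 [176°–249.4°] uniform, h=11: full span → s += 11 → s = 11.0000
seg 3 [249.4°–360°] uniform, h=11: θ=270.9° here. β=21.5, B=110.6. 11·21.5/110.6 = 2.1383 → s = 13.1383

13.1383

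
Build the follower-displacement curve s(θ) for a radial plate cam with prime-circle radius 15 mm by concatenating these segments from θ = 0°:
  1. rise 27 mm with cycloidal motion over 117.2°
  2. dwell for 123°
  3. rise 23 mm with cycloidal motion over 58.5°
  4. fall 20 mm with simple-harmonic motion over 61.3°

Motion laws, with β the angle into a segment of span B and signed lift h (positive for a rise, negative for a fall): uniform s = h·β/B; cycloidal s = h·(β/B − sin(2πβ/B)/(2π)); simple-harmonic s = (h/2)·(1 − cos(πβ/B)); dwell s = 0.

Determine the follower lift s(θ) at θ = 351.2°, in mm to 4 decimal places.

seg 1 [0°–117.2°] cycloidal, h=27: full span → s += 27 → s = 27.0000
seg 2 [117.2°–240.2°] dwell: s stays 27.0000
seg 3 [240.2°–298.7°] cycloidal, h=23: full span → s += 23 → s = 50.0000
seg 4 [298.7°–360°] simple-harmonic, h=-20: θ=351.2° here. β=52.5, B=61.3. -20/2·(1 − cos(π·0.8564)) = -19.0001 → s = 30.9999

30.9999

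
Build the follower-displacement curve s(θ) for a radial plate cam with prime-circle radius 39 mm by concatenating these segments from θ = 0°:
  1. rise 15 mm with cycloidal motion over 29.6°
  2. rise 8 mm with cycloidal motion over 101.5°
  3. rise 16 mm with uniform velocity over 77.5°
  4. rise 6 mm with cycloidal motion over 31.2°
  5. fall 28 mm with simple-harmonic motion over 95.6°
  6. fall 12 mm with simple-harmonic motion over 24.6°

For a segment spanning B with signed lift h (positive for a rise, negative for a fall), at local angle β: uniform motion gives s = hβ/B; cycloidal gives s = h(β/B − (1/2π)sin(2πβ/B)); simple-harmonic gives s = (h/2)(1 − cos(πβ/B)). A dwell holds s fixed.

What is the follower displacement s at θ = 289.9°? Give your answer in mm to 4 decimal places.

seg 1 [0°–29.6°] cycloidal, h=15: full span → s += 15 → s = 15.0000
seg 2 [29.6°–131.1°] cycloidal, h=8: full span → s += 8 → s = 23.0000
seg 3 [131.1°–208.6°] uniform, h=16: full span → s += 16 → s = 39.0000
seg 4 [208.6°–239.8°] cycloidal, h=6: full span → s += 6 → s = 45.0000
seg 5 [239.8°–335.4°] simple-harmonic, h=-28: θ=289.9° here. β=50.1, B=95.6. -28/2·(1 − cos(π·0.5241)) = -15.0571 → s = 29.9429

29.9429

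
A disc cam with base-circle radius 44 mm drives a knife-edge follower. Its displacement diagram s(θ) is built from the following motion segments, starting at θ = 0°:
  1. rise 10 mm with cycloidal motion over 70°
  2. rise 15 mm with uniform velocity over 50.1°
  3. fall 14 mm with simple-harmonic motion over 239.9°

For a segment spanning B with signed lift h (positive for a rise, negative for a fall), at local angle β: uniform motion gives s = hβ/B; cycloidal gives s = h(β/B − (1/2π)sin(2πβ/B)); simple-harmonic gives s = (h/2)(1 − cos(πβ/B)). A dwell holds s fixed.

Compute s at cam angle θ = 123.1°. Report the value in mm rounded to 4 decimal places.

seg 1 [0°–70°] cycloidal, h=10: full span → s += 10 → s = 10.0000
seg 2 [70°–120.1°] uniform, h=15: full span → s += 15 → s = 25.0000
seg 3 [120.1°–360°] simple-harmonic, h=-14: θ=123.1° here. β=3, B=239.9. -14/2·(1 − cos(π·0.0125)) = -0.0054 → s = 24.9946

24.9946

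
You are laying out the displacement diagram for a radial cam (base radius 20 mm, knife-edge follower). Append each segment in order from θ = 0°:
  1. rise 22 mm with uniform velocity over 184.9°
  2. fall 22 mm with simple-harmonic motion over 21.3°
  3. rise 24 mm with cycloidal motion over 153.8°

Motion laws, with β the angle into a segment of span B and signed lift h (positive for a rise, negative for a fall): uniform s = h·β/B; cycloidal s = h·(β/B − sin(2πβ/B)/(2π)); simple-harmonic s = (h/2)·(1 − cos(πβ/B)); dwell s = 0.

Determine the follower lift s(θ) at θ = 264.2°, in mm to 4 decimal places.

seg 1 [0°–184.9°] uniform, h=22: full span → s += 22 → s = 22.0000
seg 2 [184.9°–206.2°] simple-harmonic, h=-22: full span → s += -22 → s = 0.0000
seg 3 [206.2°–360°] cycloidal, h=24: θ=264.2° here. β=58, B=153.8. 24·(0.3771 − sin(2π·0.3771)/(2π)) = 6.3859 → s = 6.3859

6.3859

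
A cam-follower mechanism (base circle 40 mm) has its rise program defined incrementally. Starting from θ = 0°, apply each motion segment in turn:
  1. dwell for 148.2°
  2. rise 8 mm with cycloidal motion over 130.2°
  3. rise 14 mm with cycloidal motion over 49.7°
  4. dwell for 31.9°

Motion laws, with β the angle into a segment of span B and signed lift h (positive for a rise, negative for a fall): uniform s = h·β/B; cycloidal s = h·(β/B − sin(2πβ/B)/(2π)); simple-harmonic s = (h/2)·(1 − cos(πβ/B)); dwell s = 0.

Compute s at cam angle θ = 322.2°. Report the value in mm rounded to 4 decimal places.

seg 1 [0°–148.2°] dwell: s stays 0.0000
seg 2 [148.2°–278.4°] cycloidal, h=8: full span → s += 8 → s = 8.0000
seg 3 [278.4°–328.1°] cycloidal, h=14: θ=322.2° here. β=43.8, B=49.7. 14·(0.8813 − sin(2π·0.8813)/(2π)) = 13.8501 → s = 21.8501

21.8501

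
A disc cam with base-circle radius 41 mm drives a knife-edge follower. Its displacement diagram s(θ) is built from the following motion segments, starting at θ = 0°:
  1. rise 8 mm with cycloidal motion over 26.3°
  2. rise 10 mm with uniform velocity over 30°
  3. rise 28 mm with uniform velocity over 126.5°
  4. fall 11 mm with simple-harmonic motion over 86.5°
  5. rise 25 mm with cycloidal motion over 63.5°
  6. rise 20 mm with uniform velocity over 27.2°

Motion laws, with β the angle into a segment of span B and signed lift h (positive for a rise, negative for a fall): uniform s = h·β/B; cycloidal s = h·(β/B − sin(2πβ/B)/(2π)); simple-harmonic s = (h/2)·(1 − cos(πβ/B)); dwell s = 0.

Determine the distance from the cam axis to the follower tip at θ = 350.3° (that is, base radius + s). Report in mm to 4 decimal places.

seg 1 [0°–26.3°] cycloidal, h=8: full span → s += 8 → s = 8.0000
seg 2 [26.3°–56.3°] uniform, h=10: full span → s += 10 → s = 18.0000
seg 3 [56.3°–182.8°] uniform, h=28: full span → s += 28 → s = 46.0000
seg 4 [182.8°–269.3°] simple-harmonic, h=-11: full span → s += -11 → s = 35.0000
seg 5 [269.3°–332.8°] cycloidal, h=25: full span → s += 25 → s = 60.0000
seg 6 [332.8°–360°] uniform, h=20: θ=350.3° here. β=17.5, B=27.2. 20·17.5/27.2 = 12.8676 → s = 72.8676
radial distance = base radius + s = 41 + 72.8676 = 113.8676

113.8676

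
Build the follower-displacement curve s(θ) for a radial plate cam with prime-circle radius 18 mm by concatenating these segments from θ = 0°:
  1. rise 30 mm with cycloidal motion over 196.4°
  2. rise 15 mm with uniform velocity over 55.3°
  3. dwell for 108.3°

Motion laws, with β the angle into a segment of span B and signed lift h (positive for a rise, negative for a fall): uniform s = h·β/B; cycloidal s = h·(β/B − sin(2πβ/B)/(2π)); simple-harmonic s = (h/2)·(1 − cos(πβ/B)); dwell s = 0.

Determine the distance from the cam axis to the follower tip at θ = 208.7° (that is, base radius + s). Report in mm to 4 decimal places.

seg 1 [0°–196.4°] cycloidal, h=30: full span → s += 30 → s = 30.0000
seg 2 [196.4°–251.7°] uniform, h=15: θ=208.7° here. β=12.3, B=55.3. 15·12.3/55.3 = 3.3363 → s = 33.3363
radial distance = base radius + s = 18 + 33.3363 = 51.3363

51.3363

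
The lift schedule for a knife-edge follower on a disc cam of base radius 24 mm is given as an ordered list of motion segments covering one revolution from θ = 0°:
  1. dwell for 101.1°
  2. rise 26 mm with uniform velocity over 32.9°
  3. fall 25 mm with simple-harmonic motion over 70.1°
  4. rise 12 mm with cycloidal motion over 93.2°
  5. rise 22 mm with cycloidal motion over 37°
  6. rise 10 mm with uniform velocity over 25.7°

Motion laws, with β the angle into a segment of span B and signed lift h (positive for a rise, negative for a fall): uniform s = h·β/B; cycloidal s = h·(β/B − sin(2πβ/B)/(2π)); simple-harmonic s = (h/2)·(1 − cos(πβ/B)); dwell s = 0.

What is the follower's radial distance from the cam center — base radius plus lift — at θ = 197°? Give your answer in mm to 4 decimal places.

seg 1 [0°–101.1°] dwell: s stays 0.0000
seg 2 [101.1°–134°] uniform, h=26: full span → s += 26 → s = 26.0000
seg 3 [134°–204.1°] simple-harmonic, h=-25: θ=197° here. β=63, B=70.1. -25/2·(1 − cos(π·0.8987)) = -24.3725 → s = 1.6275
radial distance = base radius + s = 24 + 1.6275 = 25.6275

25.6275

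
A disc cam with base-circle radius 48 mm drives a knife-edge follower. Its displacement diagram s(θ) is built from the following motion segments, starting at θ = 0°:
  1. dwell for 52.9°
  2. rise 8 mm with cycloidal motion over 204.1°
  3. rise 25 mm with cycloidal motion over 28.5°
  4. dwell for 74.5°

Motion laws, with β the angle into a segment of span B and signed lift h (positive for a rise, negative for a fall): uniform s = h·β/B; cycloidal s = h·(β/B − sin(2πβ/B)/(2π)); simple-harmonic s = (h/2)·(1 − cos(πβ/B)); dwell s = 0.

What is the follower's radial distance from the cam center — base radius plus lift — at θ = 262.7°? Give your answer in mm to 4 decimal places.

seg 1 [0°–52.9°] dwell: s stays 0.0000
seg 2 [52.9°–257°] cycloidal, h=8: full span → s += 8 → s = 8.0000
seg 3 [257°–285.5°] cycloidal, h=25: θ=262.7° here. β=5.7, B=28.5. 25·(0.2000 − sin(2π·0.2000)/(2π)) = 1.2159 → s = 9.2159
radial distance = base radius + s = 48 + 9.2159 = 57.2159

57.2159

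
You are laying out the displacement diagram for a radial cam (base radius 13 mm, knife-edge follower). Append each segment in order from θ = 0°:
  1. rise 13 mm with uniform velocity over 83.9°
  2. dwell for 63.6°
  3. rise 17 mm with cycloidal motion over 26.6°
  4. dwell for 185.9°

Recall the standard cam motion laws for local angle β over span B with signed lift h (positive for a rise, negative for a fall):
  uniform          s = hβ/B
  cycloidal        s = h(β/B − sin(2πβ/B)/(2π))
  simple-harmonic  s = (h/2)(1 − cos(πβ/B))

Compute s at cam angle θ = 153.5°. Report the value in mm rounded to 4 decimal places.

seg 1 [0°–83.9°] uniform, h=13: full span → s += 13 → s = 13.0000
seg 2 [83.9°–147.5°] dwell: s stays 13.0000
seg 3 [147.5°–174.1°] cycloidal, h=17: θ=153.5° here. β=6, B=26.6. 17·(0.2256 − sin(2π·0.2256)/(2π)) = 1.1608 → s = 14.1608

14.1608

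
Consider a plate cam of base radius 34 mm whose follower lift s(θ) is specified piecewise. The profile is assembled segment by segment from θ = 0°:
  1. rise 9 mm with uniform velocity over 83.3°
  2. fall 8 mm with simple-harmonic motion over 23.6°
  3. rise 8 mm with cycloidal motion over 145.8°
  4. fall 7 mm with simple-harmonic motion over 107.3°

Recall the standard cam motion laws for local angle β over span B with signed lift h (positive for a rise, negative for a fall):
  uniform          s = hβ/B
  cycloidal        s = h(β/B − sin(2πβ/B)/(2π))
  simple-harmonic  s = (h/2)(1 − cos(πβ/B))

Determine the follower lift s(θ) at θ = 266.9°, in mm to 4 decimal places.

seg 1 [0°–83.3°] uniform, h=9: full span → s += 9 → s = 9.0000
seg 2 [83.3°–106.9°] simple-harmonic, h=-8: full span → s += -8 → s = 1.0000
seg 3 [106.9°–252.7°] cycloidal, h=8: full span → s += 8 → s = 9.0000
seg 4 [252.7°–360°] simple-harmonic, h=-7: θ=266.9° here. β=14.2, B=107.3. -7/2·(1 − cos(π·0.1323)) = -0.2982 → s = 8.7018

8.7018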